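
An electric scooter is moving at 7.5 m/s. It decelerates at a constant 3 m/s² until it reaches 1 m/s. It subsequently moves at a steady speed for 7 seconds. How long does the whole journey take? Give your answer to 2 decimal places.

Phase 1 (decelerating): v₀ = 7.50 m/s, a = -3 m/s².
v = v₀ + at → t = (1 − 7.50) / -3 = 2.17 s
v² = v₀² + 2aΔx → Δx = (1² − 7.50²)/(2·-3) = 9.21 m

Phase 2 (constant speed): v₀ = 1.00 m/s, a = 0 m/s².
v = v₀ + at = 1.00 + (0)(7) = 1.00 m/s
Δx = v₀t + ½at² = 1.00·7 + 0.5·0·7² = 7.00 m
Total time = 2.17 + 7.00 = 9.17 s

9.17 s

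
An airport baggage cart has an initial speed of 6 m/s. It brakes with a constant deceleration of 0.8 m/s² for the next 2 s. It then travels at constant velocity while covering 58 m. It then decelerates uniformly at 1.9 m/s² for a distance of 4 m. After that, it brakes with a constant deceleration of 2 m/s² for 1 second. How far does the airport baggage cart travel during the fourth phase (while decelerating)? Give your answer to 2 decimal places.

Phase 1 (decelerating): v₀ = 6.00 m/s, a = -0.8 m/s².
v = v₀ + at = 6.00 + (-0.8)(2) = 4.40 m/s
Δx = v₀t + ½at² = 6.00·2 + 0.5·-0.8·2² = 10.4 m

Phase 2 (constant speed): v₀ = 4.40 m/s, a = 0 m/s².
Constant speed: t = d/v = 58/4.40 = 13.2 s

Phase 3 (decelerating): v₀ = 4.40 m/s, a = -1.9 m/s².
v² = v₀² + 2aΔx = 4.40² + 2·-1.9·4 = 4.16 → v = 2.04 m/s
t = (v − v₀)/a = (2.04 − 4.40)/-1.9 = 1.24 s

Phase 4 (decelerating): v₀ = 2.04 m/s, a = -2 m/s².
v = v₀ + at = 2.04 + (-2)(1) = 0.0396 m/s
Δx = v₀t + ½at² = 2.04·1 + 0.5·-2·1² = 1.04 m
Distance in phase 4 = 1.04 m

1.04 m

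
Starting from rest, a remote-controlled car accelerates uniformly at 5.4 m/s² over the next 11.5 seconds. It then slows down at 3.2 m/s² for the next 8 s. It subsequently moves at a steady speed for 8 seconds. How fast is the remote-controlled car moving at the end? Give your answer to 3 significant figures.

36.5 m/s

Phase 1 (accelerating): v₀ = 0 m/s, a = 5.4 m/s².
v = v₀ + at = 0 + (5.4)(11.5) = 62.1 m/s
Δx = v₀t + ½at² = 0·11.5 + 0.5·5.4·11.5² = 357 m

Phase 2 (decelerating): v₀ = 62.1 m/s, a = -3.2 m/s².
v = v₀ + at = 62.1 + (-3.2)(8) = 36.5 m/s
Δx = v₀t + ½at² = 62.1·8 + 0.5·-3.2·8² = 394 m

Phase 3 (constant speed): v₀ = 36.5 m/s, a = 0 m/s².
v = v₀ + at = 36.5 + (0)(8) = 36.5 m/s
Δx = v₀t + ½at² = 36.5·8 + 0.5·0·8² = 292 m
Final speed = 36.5 m/s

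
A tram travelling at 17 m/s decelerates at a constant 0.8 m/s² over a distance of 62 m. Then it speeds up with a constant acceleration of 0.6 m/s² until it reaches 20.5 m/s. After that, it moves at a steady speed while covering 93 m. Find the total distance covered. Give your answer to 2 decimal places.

Phase 1 (decelerating): v₀ = 17.0 m/s, a = -0.8 m/s².
v² = v₀² + 2aΔx = 17.0² + 2·-0.8·62 = 190 → v = 13.8 m/s
t = (v − v₀)/a = (13.8 − 17.0)/-0.8 = 4.03 s

Phase 2 (accelerating): v₀ = 13.8 m/s, a = 0.6 m/s².
v = v₀ + at → t = (20.5 − 13.8) / 0.6 = 11.2 s
v² = v₀² + 2aΔx → Δx = (20.5² − 13.8²)/(2·0.6) = 192 m

Phase 3 (constant speed): v₀ = 20.5 m/s, a = 0 m/s².
Constant speed: t = d/v = 93/20.5 = 4.54 s
Total distance = 62.0 + 192 + 93.0 = 347 m

347.04 m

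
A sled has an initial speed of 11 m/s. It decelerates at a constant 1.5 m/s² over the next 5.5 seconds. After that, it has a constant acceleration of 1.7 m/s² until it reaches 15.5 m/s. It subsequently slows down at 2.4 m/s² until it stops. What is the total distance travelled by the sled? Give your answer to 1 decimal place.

Phase 1 (decelerating): v₀ = 11.0 m/s, a = -1.5 m/s².
v = v₀ + at = 11.0 + (-1.5)(5.5) = 2.75 m/s
Δx = v₀t + ½at² = 11.0·5.5 + 0.5·-1.5·5.5² = 37.8 m

Phase 2 (accelerating): v₀ = 2.75 m/s, a = 1.7 m/s².
v = v₀ + at → t = (15.5 − 2.75) / 1.7 = 7.50 s
v² = v₀² + 2aΔx → Δx = (15.5² − 2.75²)/(2·1.7) = 68.4 m

Phase 3 (decelerating): v₀ = 15.5 m/s, a = -2.4 m/s².
v = v₀ + at → t = (0 − 15.5) / -2.4 = 6.46 s
v² = v₀² + 2aΔx → Δx = (0² − 15.5²)/(2·-2.4) = 50.1 m
Total distance = 37.8 + 68.4 + 50.1 = 156 m

156.3 m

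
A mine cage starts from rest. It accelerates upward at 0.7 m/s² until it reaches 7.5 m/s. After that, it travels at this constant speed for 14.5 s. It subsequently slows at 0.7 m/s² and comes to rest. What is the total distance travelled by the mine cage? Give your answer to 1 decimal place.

189.1 m

Phase 1 (accelerating): v₀ = 0 m/s, a = 0.7 m/s².
v = v₀ + at → t = (7.5 − 0) / 0.7 = 10.7 s
v² = v₀² + 2aΔx → Δx = (7.5² − 0²)/(2·0.7) = 40.2 m

Phase 2 (constant speed): v₀ = 7.50 m/s, a = 0 m/s².
v = v₀ + at = 7.50 + (0)(14.5) = 7.50 m/s
Δx = v₀t + ½at² = 7.50·14.5 + 0.5·0·14.5² = 109 m

Phase 3 (decelerating): v₀ = 7.50 m/s, a = -0.7 m/s².
v = v₀ + at → t = (0 − 7.50) / -0.7 = 10.7 s
v² = v₀² + 2aΔx → Δx = (0² − 7.50²)/(2·-0.7) = 40.2 m
Total distance = 40.2 + 109 + 40.2 = 189 m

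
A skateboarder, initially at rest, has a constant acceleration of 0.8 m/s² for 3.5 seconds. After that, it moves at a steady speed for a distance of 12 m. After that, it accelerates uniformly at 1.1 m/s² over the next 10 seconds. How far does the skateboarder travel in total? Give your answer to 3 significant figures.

Phase 1 (accelerating): v₀ = 0 m/s, a = 0.8 m/s².
v = v₀ + at = 0 + (0.8)(3.5) = 2.80 m/s
Δx = v₀t + ½at² = 0·3.5 + 0.5·0.8·3.5² = 4.90 m

Phase 2 (constant speed): v₀ = 2.80 m/s, a = 0 m/s².
Constant speed: t = d/v = 12/2.80 = 4.29 s

Phase 3 (accelerating): v₀ = 2.80 m/s, a = 1.1 m/s².
v = v₀ + at = 2.80 + (1.1)(10) = 13.8 m/s
Δx = v₀t + ½at² = 2.80·10 + 0.5·1.1·10² = 83.0 m
Total distance = 4.90 + 12.0 + 83.0 = 99.9 m

99.9 m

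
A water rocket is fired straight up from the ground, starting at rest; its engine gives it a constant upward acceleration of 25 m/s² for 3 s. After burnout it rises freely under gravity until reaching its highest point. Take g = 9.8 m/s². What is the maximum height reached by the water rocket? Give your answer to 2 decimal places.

399.49 m

Phase 1 (powered ascent): v₀ = 0 m/s, a = 25 m/s².
v = v₀ + at = 0 + (25)(3) = 75.0 m/s
Δx = v₀t + ½at² = 0·3 + 0.5·25·3² = 112 m

Phase 2 (coasting upward): v₀ = 75.0 m/s, a = -9.8 m/s².
v = v₀ + at → t = (0 − 75.0) / -9.8 = 7.65 s
v² = v₀² + 2aΔx → Δx = (0² − 75.0²)/(2·-9.8) = 287 m
Maximum height = 112 + 287 = 399 m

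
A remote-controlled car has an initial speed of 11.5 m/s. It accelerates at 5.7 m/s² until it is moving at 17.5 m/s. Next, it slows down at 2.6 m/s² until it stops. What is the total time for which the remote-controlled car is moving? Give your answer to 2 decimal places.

Phase 1 (accelerating): v₀ = 11.5 m/s, a = 5.7 m/s².
v = v₀ + at → t = (17.5 − 11.5) / 5.7 = 1.05 s
v² = v₀² + 2aΔx → Δx = (17.5² − 11.5²)/(2·5.7) = 15.3 m

Phase 2 (decelerating): v₀ = 17.5 m/s, a = -2.6 m/s².
v = v₀ + at → t = (0 − 17.5) / -2.6 = 6.73 s
v² = v₀² + 2aΔx → Δx = (0² − 17.5²)/(2·-2.6) = 58.9 m
Total time = 1.05 + 6.73 = 7.78 s

7.78 s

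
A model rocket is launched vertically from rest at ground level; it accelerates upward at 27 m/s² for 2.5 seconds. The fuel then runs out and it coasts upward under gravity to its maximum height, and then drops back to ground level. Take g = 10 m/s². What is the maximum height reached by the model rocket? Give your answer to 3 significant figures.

Phase 1 (powered ascent): v₀ = 0 m/s, a = 27 m/s².
v = v₀ + at = 0 + (27)(2.5) = 67.5 m/s
Δx = v₀t + ½at² = 0·2.5 + 0.5·27·2.5² = 84.4 m

Phase 2 (coasting upward): v₀ = 67.5 m/s, a = -10 m/s².
v = v₀ + at → t = (0 − 67.5) / -10 = 6.75 s
v² = v₀² + 2aΔx → Δx = (0² − 67.5²)/(2·-10) = 228 m
Maximum height = 84.4 + 228 = 312 m

312 m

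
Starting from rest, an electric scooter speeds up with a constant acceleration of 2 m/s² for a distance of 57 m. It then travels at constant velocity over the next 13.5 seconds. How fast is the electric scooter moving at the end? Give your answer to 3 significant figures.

15.1 m/s

Phase 1 (accelerating): v₀ = 0 m/s, a = 2 m/s².
v² = v₀² + 2aΔx = 0² + 2·2·57 = 228 → v = 15.1 m/s
t = (v − v₀)/a = (15.1 − 0)/2 = 7.55 s

Phase 2 (constant speed): v₀ = 15.1 m/s, a = 0 m/s².
v = v₀ + at = 15.1 + (0)(13.5) = 15.1 m/s
Δx = v₀t + ½at² = 15.1·13.5 + 0.5·0·13.5² = 204 m
Final speed = 15.1 m/s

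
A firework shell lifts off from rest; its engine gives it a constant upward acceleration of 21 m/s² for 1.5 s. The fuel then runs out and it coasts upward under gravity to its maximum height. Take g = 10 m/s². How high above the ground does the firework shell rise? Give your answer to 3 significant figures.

73.2 m

Phase 1 (powered ascent): v₀ = 0 m/s, a = 21 m/s².
v = v₀ + at = 0 + (21)(1.5) = 31.5 m/s
Δx = v₀t + ½at² = 0·1.5 + 0.5·21·1.5² = 23.6 m

Phase 2 (coasting upward): v₀ = 31.5 m/s, a = -10 m/s².
v = v₀ + at → t = (0 − 31.5) / -10 = 3.15 s
v² = v₀² + 2aΔx → Δx = (0² − 31.5²)/(2·-10) = 49.6 m
Maximum height = 23.6 + 49.6 = 73.2 m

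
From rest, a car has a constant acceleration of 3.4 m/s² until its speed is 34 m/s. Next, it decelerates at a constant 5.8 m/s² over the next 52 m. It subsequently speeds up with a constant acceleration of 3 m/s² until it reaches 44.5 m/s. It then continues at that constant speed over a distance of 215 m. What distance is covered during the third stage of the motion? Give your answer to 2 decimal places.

237.91 m

Phase 1 (accelerating): v₀ = 0 m/s, a = 3.4 m/s².
v = v₀ + at → t = (34 − 0) / 3.4 = 10.0 s
v² = v₀² + 2aΔx → Δx = (34² − 0²)/(2·3.4) = 170 m

Phase 2 (decelerating): v₀ = 34.0 m/s, a = -5.8 m/s².
v² = v₀² + 2aΔx = 34.0² + 2·-5.8·52 = 553 → v = 23.5 m/s
t = (v − v₀)/a = (23.5 − 34.0)/-5.8 = 1.81 s

Phase 3 (accelerating): v₀ = 23.5 m/s, a = 3 m/s².
v = v₀ + at → t = (44.5 − 23.5) / 3 = 7.00 s
v² = v₀² + 2aΔx → Δx = (44.5² − 23.5²)/(2·3) = 238 m
Distance in phase 3 = 238 m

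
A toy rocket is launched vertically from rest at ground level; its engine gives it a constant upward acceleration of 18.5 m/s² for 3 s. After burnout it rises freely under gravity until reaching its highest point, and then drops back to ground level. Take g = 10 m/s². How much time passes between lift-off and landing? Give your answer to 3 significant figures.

15.4 s

Phase 1 (powered ascent): v₀ = 0 m/s, a = 18.5 m/s².
v = v₀ + at = 0 + (18.5)(3) = 55.5 m/s
Δx = v₀t + ½at² = 0·3 + 0.5·18.5·3² = 83.2 m

Phase 2 (coasting upward): v₀ = 55.5 m/s, a = -10 m/s².
v = v₀ + at → t = (0 − 55.5) / -10 = 5.55 s
v² = v₀² + 2aΔx → Δx = (0² − 55.5²)/(2·-10) = 154 m

Phase 3 (free fall): v₀ = 0 m/s, a = -10 m/s².
Falls 237 m from rest: t = √(2·237/10) = 6.89 s; v = g·t = 68.9 m/s.
Total time = 3.00 + 5.55 + 6.89 = 15.4 s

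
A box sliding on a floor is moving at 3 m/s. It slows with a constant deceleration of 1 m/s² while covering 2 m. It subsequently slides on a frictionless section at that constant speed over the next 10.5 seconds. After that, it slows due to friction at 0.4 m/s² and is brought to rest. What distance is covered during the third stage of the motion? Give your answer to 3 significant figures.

6.25 m

Phase 1 (decelerating): v₀ = 3.00 m/s, a = -1 m/s².
v² = v₀² + 2aΔx = 3.00² + 2·-1·2 = 5.00 → v = 2.24 m/s
t = (v − v₀)/a = (2.24 − 3.00)/-1 = 0.764 s

Phase 2 (constant speed): v₀ = 2.24 m/s, a = 0 m/s².
v = v₀ + at = 2.24 + (0)(10.5) = 2.24 m/s
Δx = v₀t + ½at² = 2.24·10.5 + 0.5·0·10.5² = 23.5 m

Phase 3 (decelerating): v₀ = 2.24 m/s, a = -0.4 m/s².
v = v₀ + at → t = (0 − 2.24) / -0.4 = 5.59 s
v² = v₀² + 2aΔx → Δx = (0² − 2.24²)/(2·-0.4) = 6.25 m
Distance in phase 3 = 6.25 m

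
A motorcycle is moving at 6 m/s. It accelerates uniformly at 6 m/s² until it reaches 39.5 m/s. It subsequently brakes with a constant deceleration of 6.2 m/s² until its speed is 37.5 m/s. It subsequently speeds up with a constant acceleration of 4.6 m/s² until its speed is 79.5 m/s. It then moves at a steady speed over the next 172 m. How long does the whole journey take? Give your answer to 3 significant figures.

Phase 1 (accelerating): v₀ = 6.00 m/s, a = 6 m/s².
v = v₀ + at → t = (39.5 − 6.00) / 6 = 5.58 s
v² = v₀² + 2aΔx → Δx = (39.5² − 6.00²)/(2·6) = 127 m

Phase 2 (decelerating): v₀ = 39.5 m/s, a = -6.2 m/s².
v = v₀ + at → t = (37.5 − 39.5) / -6.2 = 0.323 s
v² = v₀² + 2aΔx → Δx = (37.5² − 39.5²)/(2·-6.2) = 12.4 m

Phase 3 (accelerating): v₀ = 37.5 m/s, a = 4.6 m/s².
v = v₀ + at → t = (79.5 − 37.5) / 4.6 = 9.13 s
v² = v₀² + 2aΔx → Δx = (79.5² − 37.5²)/(2·4.6) = 534 m

Phase 4 (constant speed): v₀ = 79.5 m/s, a = 0 m/s².
Constant speed: t = d/v = 172/79.5 = 2.16 s
Total time = 5.58 + 0.323 + 9.13 + 2.16 = 17.2 s

17.2 s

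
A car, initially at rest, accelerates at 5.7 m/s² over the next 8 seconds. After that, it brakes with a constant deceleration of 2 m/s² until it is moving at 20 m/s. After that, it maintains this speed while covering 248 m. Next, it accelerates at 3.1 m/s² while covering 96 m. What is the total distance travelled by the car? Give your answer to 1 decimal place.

946.2 m

Phase 1 (accelerating): v₀ = 0 m/s, a = 5.7 m/s².
v = v₀ + at = 0 + (5.7)(8) = 45.6 m/s
Δx = v₀t + ½at² = 0·8 + 0.5·5.7·8² = 182 m

Phase 2 (decelerating): v₀ = 45.6 m/s, a = -2 m/s².
v = v₀ + at → t = (20 − 45.6) / -2 = 12.8 s
v² = v₀² + 2aΔx → Δx = (20² − 45.6²)/(2·-2) = 420 m

Phase 3 (constant speed): v₀ = 20.0 m/s, a = 0 m/s².
Constant speed: t = d/v = 248/20.0 = 12.4 s

Phase 4 (accelerating): v₀ = 20.0 m/s, a = 3.1 m/s².
v² = v₀² + 2aΔx = 20.0² + 2·3.1·96 = 995 → v = 31.5 m/s
t = (v − v₀)/a = (31.5 − 20.0)/3.1 = 3.72 s
Total distance = 182 + 420 + 248 + 96.0 = 946 m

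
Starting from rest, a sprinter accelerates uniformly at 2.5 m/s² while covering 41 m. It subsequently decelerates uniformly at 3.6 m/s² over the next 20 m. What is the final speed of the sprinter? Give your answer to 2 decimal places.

7.81 m/s

Phase 1 (accelerating): v₀ = 0 m/s, a = 2.5 m/s².
v² = v₀² + 2aΔx = 0² + 2·2.5·41 = 205 → v = 14.3 m/s
t = (v − v₀)/a = (14.3 − 0)/2.5 = 5.73 s

Phase 2 (decelerating): v₀ = 14.3 m/s, a = -3.6 m/s².
v² = v₀² + 2aΔx = 14.3² + 2·-3.6·20 = 61.0 → v = 7.81 m/s
t = (v − v₀)/a = (7.81 − 14.3)/-3.6 = 1.81 s
Final speed = 7.81 m/s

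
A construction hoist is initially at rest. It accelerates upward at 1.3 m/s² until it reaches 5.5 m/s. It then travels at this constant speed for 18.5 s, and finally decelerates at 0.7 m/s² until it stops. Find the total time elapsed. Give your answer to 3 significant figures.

Phase 1 (accelerating): v₀ = 0 m/s, a = 1.3 m/s².
v = v₀ + at → t = (5.5 − 0) / 1.3 = 4.23 s
v² = v₀² + 2aΔx → Δx = (5.5² − 0²)/(2·1.3) = 11.6 m

Phase 2 (constant speed): v₀ = 5.50 m/s, a = 0 m/s².
v = v₀ + at = 5.50 + (0)(18.5) = 5.50 m/s
Δx = v₀t + ½at² = 5.50·18.5 + 0.5·0·18.5² = 102 m

Phase 3 (decelerating): v₀ = 5.50 m/s, a = -0.7 m/s².
v = v₀ + at → t = (0 − 5.50) / -0.7 = 7.86 s
v² = v₀² + 2aΔx → Δx = (0² − 5.50²)/(2·-0.7) = 21.6 m
Total time = 4.23 + 18.5 + 7.86 = 30.6 s

30.6 s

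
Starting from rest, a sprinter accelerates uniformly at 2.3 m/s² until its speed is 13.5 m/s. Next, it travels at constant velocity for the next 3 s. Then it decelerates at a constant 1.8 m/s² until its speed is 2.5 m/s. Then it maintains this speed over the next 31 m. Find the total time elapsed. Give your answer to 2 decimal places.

27.38 s

Phase 1 (accelerating): v₀ = 0 m/s, a = 2.3 m/s².
v = v₀ + at → t = (13.5 − 0) / 2.3 = 5.87 s
v² = v₀² + 2aΔx → Δx = (13.5² − 0²)/(2·2.3) = 39.6 m

Phase 2 (constant speed): v₀ = 13.5 m/s, a = 0 m/s².
v = v₀ + at = 13.5 + (0)(3) = 13.5 m/s
Δx = v₀t + ½at² = 13.5·3 + 0.5·0·3² = 40.5 m

Phase 3 (decelerating): v₀ = 13.5 m/s, a = -1.8 m/s².
v = v₀ + at → t = (2.5 − 13.5) / -1.8 = 6.11 s
v² = v₀² + 2aΔx → Δx = (2.5² − 13.5²)/(2·-1.8) = 48.9 m

Phase 4 (constant speed): v₀ = 2.50 m/s, a = 0 m/s².
Constant speed: t = d/v = 31/2.50 = 12.4 s
Total time = 5.87 + 3.00 + 6.11 + 12.4 = 27.4 s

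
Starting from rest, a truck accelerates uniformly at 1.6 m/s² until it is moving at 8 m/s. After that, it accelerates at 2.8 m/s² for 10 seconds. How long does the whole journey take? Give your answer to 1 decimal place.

Phase 1 (accelerating): v₀ = 0 m/s, a = 1.6 m/s².
v = v₀ + at → t = (8 − 0) / 1.6 = 5.00 s
v² = v₀² + 2aΔx → Δx = (8² − 0²)/(2·1.6) = 20.0 m

Phase 2 (accelerating): v₀ = 8.00 m/s, a = 2.8 m/s².
v = v₀ + at = 8.00 + (2.8)(10) = 36.0 m/s
Δx = v₀t + ½at² = 8.00·10 + 0.5·2.8·10² = 220 m
Total time = 5.00 + 10.0 = 15.0 s

15.0 s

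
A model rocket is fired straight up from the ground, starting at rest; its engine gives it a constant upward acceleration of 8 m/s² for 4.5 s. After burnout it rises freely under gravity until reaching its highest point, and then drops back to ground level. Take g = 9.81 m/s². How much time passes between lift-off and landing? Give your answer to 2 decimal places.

Phase 1 (powered ascent): v₀ = 0 m/s, a = 8 m/s².
v = v₀ + at = 0 + (8)(4.5) = 36.0 m/s
Δx = v₀t + ½at² = 0·4.5 + 0.5·8·4.5² = 81.0 m

Phase 2 (coasting upward): v₀ = 36.0 m/s, a = -9.81 m/s².
v = v₀ + at → t = (0 − 36.0) / -9.81 = 3.67 s
v² = v₀² + 2aΔx → Δx = (0² − 36.0²)/(2·-9.81) = 66.1 m

Phase 3 (free fall): v₀ = 0 m/s, a = -9.81 m/s².
Falls 147 m from rest: t = √(2·147/9.81) = 5.48 s; v = g·t = 53.7 m/s.
Total time = 4.50 + 3.67 + 5.48 = 13.6 s

13.65 s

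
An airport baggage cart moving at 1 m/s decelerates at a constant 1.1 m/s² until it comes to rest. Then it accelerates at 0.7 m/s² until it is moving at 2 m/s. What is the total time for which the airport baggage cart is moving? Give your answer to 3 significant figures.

3.77 s

Phase 1 (decelerating): v₀ = 1.00 m/s, a = -1.1 m/s².
v = v₀ + at → t = (0 − 1.00) / -1.1 = 0.909 s
v² = v₀² + 2aΔx → Δx = (0² − 1.00²)/(2·-1.1) = 0.455 m

Phase 2 (accelerating): v₀ = 0 m/s, a = 0.7 m/s².
v = v₀ + at → t = (2 − 0) / 0.7 = 2.86 s
v² = v₀² + 2aΔx → Δx = (2² − 0²)/(2·0.7) = 2.86 m
Total time = 0.909 + 2.86 = 3.77 s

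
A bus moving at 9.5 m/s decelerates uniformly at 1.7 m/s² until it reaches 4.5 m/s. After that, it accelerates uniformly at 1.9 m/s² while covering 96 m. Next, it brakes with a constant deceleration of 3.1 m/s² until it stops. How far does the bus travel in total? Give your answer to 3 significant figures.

Phase 1 (decelerating): v₀ = 9.50 m/s, a = -1.7 m/s².
v = v₀ + at → t = (4.5 − 9.50) / -1.7 = 2.94 s
v² = v₀² + 2aΔx → Δx = (4.5² − 9.50²)/(2·-1.7) = 20.6 m

Phase 2 (accelerating): v₀ = 4.50 m/s, a = 1.9 m/s².
v² = v₀² + 2aΔx = 4.50² + 2·1.9·96 = 385 → v = 19.6 m/s
t = (v − v₀)/a = (19.6 − 4.50)/1.9 = 7.96 s

Phase 3 (decelerating): v₀ = 19.6 m/s, a = -3.1 m/s².
v = v₀ + at → t = (0 − 19.6) / -3.1 = 6.33 s
v² = v₀² + 2aΔx → Δx = (0² − 19.6²)/(2·-3.1) = 62.1 m
Total distance = 20.6 + 96.0 + 62.1 = 179 m

179 m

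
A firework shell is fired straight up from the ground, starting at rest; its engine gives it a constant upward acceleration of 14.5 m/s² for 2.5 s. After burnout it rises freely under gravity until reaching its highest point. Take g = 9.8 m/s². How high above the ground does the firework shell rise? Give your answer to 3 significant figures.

112 m

Phase 1 (powered ascent): v₀ = 0 m/s, a = 14.5 m/s².
v = v₀ + at = 0 + (14.5)(2.5) = 36.2 m/s
Δx = v₀t + ½at² = 0·2.5 + 0.5·14.5·2.5² = 45.3 m

Phase 2 (coasting upward): v₀ = 36.2 m/s, a = -9.8 m/s².
v = v₀ + at → t = (0 − 36.2) / -9.8 = 3.70 s
v² = v₀² + 2aΔx → Δx = (0² − 36.2²)/(2·-9.8) = 67.0 m
Maximum height = 45.3 + 67.0 = 112 m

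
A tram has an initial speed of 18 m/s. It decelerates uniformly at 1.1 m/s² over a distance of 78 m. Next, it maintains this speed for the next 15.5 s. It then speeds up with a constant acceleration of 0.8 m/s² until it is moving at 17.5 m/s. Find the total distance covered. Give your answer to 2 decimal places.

Phase 1 (decelerating): v₀ = 18.0 m/s, a = -1.1 m/s².
v² = v₀² + 2aΔx = 18.0² + 2·-1.1·78 = 152 → v = 12.3 m/s
t = (v − v₀)/a = (12.3 − 18.0)/-1.1 = 5.14 s

Phase 2 (constant speed): v₀ = 12.3 m/s, a = 0 m/s².
v = v₀ + at = 12.3 + (0)(15.5) = 12.3 m/s
Δx = v₀t + ½at² = 12.3·15.5 + 0.5·0·15.5² = 191 m

Phase 3 (accelerating): v₀ = 12.3 m/s, a = 0.8 m/s².
v = v₀ + at → t = (17.5 − 12.3) / 0.8 = 6.44 s
v² = v₀² + 2aΔx → Δx = (17.5² − 12.3²)/(2·0.8) = 96.2 m
Total distance = 78.0 + 191 + 96.2 = 366 m

365.50 m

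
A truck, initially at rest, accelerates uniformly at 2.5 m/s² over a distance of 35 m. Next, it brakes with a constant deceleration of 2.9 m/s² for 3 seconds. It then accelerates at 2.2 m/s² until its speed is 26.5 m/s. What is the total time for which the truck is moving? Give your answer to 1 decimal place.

Phase 1 (accelerating): v₀ = 0 m/s, a = 2.5 m/s².
v² = v₀² + 2aΔx = 0² + 2·2.5·35 = 175 → v = 13.2 m/s
t = (v − v₀)/a = (13.2 − 0)/2.5 = 5.29 s

Phase 2 (decelerating): v₀ = 13.2 m/s, a = -2.9 m/s².
v = v₀ + at = 13.2 + (-2.9)(3) = 4.53 m/s
Δx = v₀t + ½at² = 13.2·3 + 0.5·-2.9·3² = 26.6 m

Phase 3 (accelerating): v₀ = 4.53 m/s, a = 2.2 m/s².
v = v₀ + at → t = (26.5 − 4.53) / 2.2 = 9.99 s
v² = v₀² + 2aΔx → Δx = (26.5² − 4.53²)/(2·2.2) = 155 m
Total time = 5.29 + 3.00 + 9.99 = 18.3 s

18.3 s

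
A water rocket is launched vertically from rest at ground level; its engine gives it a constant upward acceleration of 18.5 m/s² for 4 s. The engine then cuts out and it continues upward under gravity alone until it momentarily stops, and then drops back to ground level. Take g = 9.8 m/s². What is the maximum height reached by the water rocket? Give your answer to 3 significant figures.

427 m

Phase 1 (powered ascent): v₀ = 0 m/s, a = 18.5 m/s².
v = v₀ + at = 0 + (18.5)(4) = 74.0 m/s
Δx = v₀t + ½at² = 0·4 + 0.5·18.5·4² = 148 m

Phase 2 (coasting upward): v₀ = 74.0 m/s, a = -9.8 m/s².
v = v₀ + at → t = (0 − 74.0) / -9.8 = 7.55 s
v² = v₀² + 2aΔx → Δx = (0² − 74.0²)/(2·-9.8) = 279 m
Maximum height = 148 + 279 = 427 m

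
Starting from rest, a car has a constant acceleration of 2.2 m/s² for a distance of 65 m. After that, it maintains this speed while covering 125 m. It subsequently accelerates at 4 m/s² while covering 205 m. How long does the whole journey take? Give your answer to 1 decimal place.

21.8 s

Phase 1 (accelerating): v₀ = 0 m/s, a = 2.2 m/s².
v² = v₀² + 2aΔx = 0² + 2·2.2·65 = 286 → v = 16.9 m/s
t = (v − v₀)/a = (16.9 − 0)/2.2 = 7.69 s

Phase 2 (constant speed): v₀ = 16.9 m/s, a = 0 m/s².
Constant speed: t = d/v = 125/16.9 = 7.39 s

Phase 3 (accelerating): v₀ = 16.9 m/s, a = 4 m/s².
v² = v₀² + 2aΔx = 16.9² + 2·4·205 = 1930 → v = 43.9 m/s
t = (v − v₀)/a = (43.9 − 16.9)/4 = 6.74 s
Total time = 7.69 + 7.39 + 6.74 = 21.8 s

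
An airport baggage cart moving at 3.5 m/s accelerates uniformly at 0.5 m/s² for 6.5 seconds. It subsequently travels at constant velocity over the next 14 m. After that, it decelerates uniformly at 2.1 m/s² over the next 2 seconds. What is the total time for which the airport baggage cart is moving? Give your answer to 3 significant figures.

10.6 s

Phase 1 (accelerating): v₀ = 3.50 m/s, a = 0.5 m/s².
v = v₀ + at = 3.50 + (0.5)(6.5) = 6.75 m/s
Δx = v₀t + ½at² = 3.50·6.5 + 0.5·0.5·6.5² = 33.3 m

Phase 2 (constant speed): v₀ = 6.75 m/s, a = 0 m/s².
Constant speed: t = d/v = 14/6.75 = 2.07 s

Phase 3 (decelerating): v₀ = 6.75 m/s, a = -2.1 m/s².
v = v₀ + at = 6.75 + (-2.1)(2) = 2.55 m/s
Δx = v₀t + ½at² = 6.75·2 + 0.5·-2.1·2² = 9.30 m
Total time = 6.50 + 2.07 + 2.00 = 10.6 s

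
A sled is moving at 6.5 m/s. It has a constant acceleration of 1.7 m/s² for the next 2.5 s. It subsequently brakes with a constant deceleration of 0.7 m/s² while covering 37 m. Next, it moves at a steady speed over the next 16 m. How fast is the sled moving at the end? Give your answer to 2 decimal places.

7.99 m/s

Phase 1 (accelerating): v₀ = 6.50 m/s, a = 1.7 m/s².
v = v₀ + at = 6.50 + (1.7)(2.5) = 10.8 m/s
Δx = v₀t + ½at² = 6.50·2.5 + 0.5·1.7·2.5² = 21.6 m

Phase 2 (decelerating): v₀ = 10.8 m/s, a = -0.7 m/s².
v² = v₀² + 2aΔx = 10.8² + 2·-0.7·37 = 63.8 → v = 7.99 m/s
t = (v − v₀)/a = (7.99 − 10.8)/-0.7 = 3.95 s

Phase 3 (constant speed): v₀ = 7.99 m/s, a = 0 m/s².
Constant speed: t = d/v = 16/7.99 = 2.00 s
Final speed = 7.99 m/s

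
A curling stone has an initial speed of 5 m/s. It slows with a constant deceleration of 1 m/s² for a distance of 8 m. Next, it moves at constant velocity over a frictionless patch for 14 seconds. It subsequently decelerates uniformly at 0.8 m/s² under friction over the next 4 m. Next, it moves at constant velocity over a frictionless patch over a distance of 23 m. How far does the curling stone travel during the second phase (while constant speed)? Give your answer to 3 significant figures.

42.0 m

Phase 1 (decelerating): v₀ = 5.00 m/s, a = -1 m/s².
v² = v₀² + 2aΔx = 5.00² + 2·-1·8 = 9.00 → v = 3.00 m/s
t = (v − v₀)/a = (3.00 − 5.00)/-1 = 2.00 s

Phase 2 (constant speed): v₀ = 3.00 m/s, a = 0 m/s².
v = v₀ + at = 3.00 + (0)(14) = 3.00 m/s
Δx = v₀t + ½at² = 3.00·14 + 0.5·0·14² = 42.0 m
Distance in phase 2 = 42.0 m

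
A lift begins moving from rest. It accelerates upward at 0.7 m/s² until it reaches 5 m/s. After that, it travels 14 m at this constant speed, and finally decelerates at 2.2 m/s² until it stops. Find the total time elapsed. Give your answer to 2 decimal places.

Phase 1 (accelerating): v₀ = 0 m/s, a = 0.7 m/s².
v = v₀ + at → t = (5 − 0) / 0.7 = 7.14 s
v² = v₀² + 2aΔx → Δx = (5² − 0²)/(2·0.7) = 17.9 m

Phase 2 (constant speed): v₀ = 5.00 m/s, a = 0 m/s².
Constant speed: t = d/v = 14/5.00 = 2.80 s

Phase 3 (decelerating): v₀ = 5.00 m/s, a = -2.2 m/s².
v = v₀ + at → t = (0 − 5.00) / -2.2 = 2.27 s
v² = v₀² + 2aΔx → Δx = (0² − 5.00²)/(2·-2.2) = 5.68 m
Total time = 7.14 + 2.80 + 2.27 = 12.2 s

12.22 s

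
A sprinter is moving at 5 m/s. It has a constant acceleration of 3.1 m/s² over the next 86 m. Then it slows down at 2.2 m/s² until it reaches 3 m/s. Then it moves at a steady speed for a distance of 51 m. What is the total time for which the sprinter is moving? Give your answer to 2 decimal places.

Phase 1 (accelerating): v₀ = 5.00 m/s, a = 3.1 m/s².
v² = v₀² + 2aΔx = 5.00² + 2·3.1·86 = 558 → v = 23.6 m/s
t = (v − v₀)/a = (23.6 − 5.00)/3.1 = 6.01 s

Phase 2 (decelerating): v₀ = 23.6 m/s, a = -2.2 m/s².
v = v₀ + at → t = (3 − 23.6) / -2.2 = 9.38 s
v² = v₀² + 2aΔx → Δx = (3² − 23.6²)/(2·-2.2) = 125 m

Phase 3 (constant speed): v₀ = 3.00 m/s, a = 0 m/s².
Constant speed: t = d/v = 51/3.00 = 17.0 s
Total time = 6.01 + 9.38 + 17.0 = 32.4 s

32.38 s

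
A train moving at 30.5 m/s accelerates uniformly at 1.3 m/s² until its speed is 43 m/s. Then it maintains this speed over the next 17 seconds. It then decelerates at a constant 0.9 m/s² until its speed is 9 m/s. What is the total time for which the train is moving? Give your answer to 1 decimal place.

64.4 s

Phase 1 (accelerating): v₀ = 30.5 m/s, a = 1.3 m/s².
v = v₀ + at → t = (43 − 30.5) / 1.3 = 9.62 s
v² = v₀² + 2aΔx → Δx = (43² − 30.5²)/(2·1.3) = 353 m

Phase 2 (constant speed): v₀ = 43.0 m/s, a = 0 m/s².
v = v₀ + at = 43.0 + (0)(17) = 43.0 m/s
Δx = v₀t + ½at² = 43.0·17 + 0.5·0·17² = 731 m

Phase 3 (decelerating): v₀ = 43.0 m/s, a = -0.9 m/s².
v = v₀ + at → t = (9 − 43.0) / -0.9 = 37.8 s
v² = v₀² + 2aΔx → Δx = (9² − 43.0²)/(2·-0.9) = 982 m
Total time = 9.62 + 17.0 + 37.8 = 64.4 s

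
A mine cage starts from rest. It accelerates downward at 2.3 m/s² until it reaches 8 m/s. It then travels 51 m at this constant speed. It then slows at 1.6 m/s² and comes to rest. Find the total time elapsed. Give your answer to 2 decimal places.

14.85 s

Phase 1 (accelerating): v₀ = 0 m/s, a = 2.3 m/s².
v = v₀ + at → t = (8 − 0) / 2.3 = 3.48 s
v² = v₀² + 2aΔx → Δx = (8² − 0²)/(2·2.3) = 13.9 m

Phase 2 (constant speed): v₀ = 8.00 m/s, a = 0 m/s².
Constant speed: t = d/v = 51/8.00 = 6.38 s

Phase 3 (decelerating): v₀ = 8.00 m/s, a = -1.6 m/s².
v = v₀ + at → t = (0 − 8.00) / -1.6 = 5.00 s
v² = v₀² + 2aΔx → Δx = (0² − 8.00²)/(2·-1.6) = 20.0 m
Total time = 3.48 + 6.38 + 5.00 = 14.9 s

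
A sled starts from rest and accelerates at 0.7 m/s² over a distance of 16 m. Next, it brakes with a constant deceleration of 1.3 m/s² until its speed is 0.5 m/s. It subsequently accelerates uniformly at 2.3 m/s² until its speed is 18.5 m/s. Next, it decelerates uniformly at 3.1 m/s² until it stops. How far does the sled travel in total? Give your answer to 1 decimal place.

Phase 1 (accelerating): v₀ = 0 m/s, a = 0.7 m/s².
v² = v₀² + 2aΔx = 0² + 2·0.7·16 = 22.4 → v = 4.73 m/s
t = (v − v₀)/a = (4.73 − 0)/0.7 = 6.76 s

Phase 2 (decelerating): v₀ = 4.73 m/s, a = -1.3 m/s².
v = v₀ + at → t = (0.5 − 4.73) / -1.3 = 3.26 s
v² = v₀² + 2aΔx → Δx = (0.5² − 4.73²)/(2·-1.3) = 8.52 m

Phase 3 (accelerating): v₀ = 0.500 m/s, a = 2.3 m/s².
v = v₀ + at → t = (18.5 − 0.500) / 2.3 = 7.83 s
v² = v₀² + 2aΔx → Δx = (18.5² − 0.500²)/(2·2.3) = 74.3 m

Phase 4 (decelerating): v₀ = 18.5 m/s, a = -3.1 m/s².
v = v₀ + at → t = (0 − 18.5) / -3.1 = 5.97 s
v² = v₀² + 2aΔx → Δx = (0² − 18.5²)/(2·-3.1) = 55.2 m
Total distance = 16.0 + 8.52 + 74.3 + 55.2 = 154 m

154.1 m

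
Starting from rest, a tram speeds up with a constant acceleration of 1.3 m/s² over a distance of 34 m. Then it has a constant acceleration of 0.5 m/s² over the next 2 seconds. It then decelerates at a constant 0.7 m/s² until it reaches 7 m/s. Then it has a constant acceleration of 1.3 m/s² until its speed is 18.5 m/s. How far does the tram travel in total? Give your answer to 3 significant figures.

209 m

Phase 1 (accelerating): v₀ = 0 m/s, a = 1.3 m/s².
v² = v₀² + 2aΔx = 0² + 2·1.3·34 = 88.4 → v = 9.40 m/s
t = (v − v₀)/a = (9.40 − 0)/1.3 = 7.23 s

Phase 2 (accelerating): v₀ = 9.40 m/s, a = 0.5 m/s².
v = v₀ + at = 9.40 + (0.5)(2) = 10.4 m/s
Δx = v₀t + ½at² = 9.40·2 + 0.5·0.5·2² = 19.8 m

Phase 3 (decelerating): v₀ = 10.4 m/s, a = -0.7 m/s².
v = v₀ + at → t = (7 − 10.4) / -0.7 = 4.86 s
v² = v₀² + 2aΔx → Δx = (7² − 10.4²)/(2·-0.7) = 42.3 m

Phase 4 (accelerating): v₀ = 7.00 m/s, a = 1.3 m/s².
v = v₀ + at → t = (18.5 − 7.00) / 1.3 = 8.85 s
v² = v₀² + 2aΔx → Δx = (18.5² − 7.00²)/(2·1.3) = 113 m
Total distance = 34.0 + 19.8 + 42.3 + 113 = 209 m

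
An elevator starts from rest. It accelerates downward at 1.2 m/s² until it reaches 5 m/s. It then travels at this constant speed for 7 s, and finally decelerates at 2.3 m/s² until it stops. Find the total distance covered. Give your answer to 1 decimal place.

Phase 1 (accelerating): v₀ = 0 m/s, a = 1.2 m/s².
v = v₀ + at → t = (5 − 0) / 1.2 = 4.17 s
v² = v₀² + 2aΔx → Δx = (5² − 0²)/(2·1.2) = 10.4 m

Phase 2 (constant speed): v₀ = 5.00 m/s, a = 0 m/s².
v = v₀ + at = 5.00 + (0)(7) = 5.00 m/s
Δx = v₀t + ½at² = 5.00·7 + 0.5·0·7² = 35.0 m

Phase 3 (decelerating): v₀ = 5.00 m/s, a = -2.3 m/s².
v = v₀ + at → t = (0 − 5.00) / -2.3 = 2.17 s
v² = v₀² + 2aΔx → Δx = (0² − 5.00²)/(2·-2.3) = 5.43 m
Total distance = 10.4 + 35.0 + 5.43 = 50.9 m

50.9 m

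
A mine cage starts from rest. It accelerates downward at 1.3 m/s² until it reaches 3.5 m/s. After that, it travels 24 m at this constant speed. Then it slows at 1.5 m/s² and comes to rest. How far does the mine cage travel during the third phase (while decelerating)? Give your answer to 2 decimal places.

4.08 m

Phase 1 (accelerating): v₀ = 0 m/s, a = 1.3 m/s².
v = v₀ + at → t = (3.5 − 0) / 1.3 = 2.69 s
v² = v₀² + 2aΔx → Δx = (3.5² − 0²)/(2·1.3) = 4.71 m

Phase 2 (constant speed): v₀ = 3.50 m/s, a = 0 m/s².
Constant speed: t = d/v = 24/3.50 = 6.86 s

Phase 3 (decelerating): v₀ = 3.50 m/s, a = -1.5 m/s².
v = v₀ + at → t = (0 − 3.50) / -1.5 = 2.33 s
v² = v₀² + 2aΔx → Δx = (0² − 3.50²)/(2·-1.5) = 4.08 m
Distance in phase 3 = 4.08 m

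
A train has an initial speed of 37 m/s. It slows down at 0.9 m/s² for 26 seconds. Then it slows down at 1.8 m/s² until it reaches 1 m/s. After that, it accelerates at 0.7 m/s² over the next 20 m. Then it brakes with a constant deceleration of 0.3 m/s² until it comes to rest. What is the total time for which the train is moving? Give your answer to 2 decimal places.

Phase 1 (decelerating): v₀ = 37.0 m/s, a = -0.9 m/s².
v = v₀ + at = 37.0 + (-0.9)(26) = 13.6 m/s
Δx = v₀t + ½at² = 37.0·26 + 0.5·-0.9·26² = 658 m

Phase 2 (decelerating): v₀ = 13.6 m/s, a = -1.8 m/s².
v = v₀ + at → t = (1 − 13.6) / -1.8 = 7.00 s
v² = v₀² + 2aΔx → Δx = (1² − 13.6²)/(2·-1.8) = 51.1 m

Phase 3 (accelerating): v₀ = 1.00 m/s, a = 0.7 m/s².
v² = v₀² + 2aΔx = 1.00² + 2·0.7·20 = 29.0 → v = 5.39 m/s
t = (v − v₀)/a = (5.39 − 1.00)/0.7 = 6.26 s

Phase 4 (decelerating): v₀ = 5.39 m/s, a = -0.3 m/s².
v = v₀ + at → t = (0 − 5.39) / -0.3 = 18.0 s
v² = v₀² + 2aΔx → Δx = (0² − 5.39²)/(2·-0.3) = 48.3 m
Total time = 26.0 + 7.00 + 6.26 + 18.0 = 57.2 s

57.22 s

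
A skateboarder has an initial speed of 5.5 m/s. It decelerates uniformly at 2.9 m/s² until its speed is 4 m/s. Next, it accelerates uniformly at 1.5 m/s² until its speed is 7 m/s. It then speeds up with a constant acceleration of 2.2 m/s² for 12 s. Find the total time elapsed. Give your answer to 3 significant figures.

Phase 1 (decelerating): v₀ = 5.50 m/s, a = -2.9 m/s².
v = v₀ + at → t = (4 − 5.50) / -2.9 = 0.517 s
v² = v₀² + 2aΔx → Δx = (4² − 5.50²)/(2·-2.9) = 2.46 m

Phase 2 (accelerating): v₀ = 4.00 m/s, a = 1.5 m/s².
v = v₀ + at → t = (7 − 4.00) / 1.5 = 2.00 s
v² = v₀² + 2aΔx → Δx = (7² − 4.00²)/(2·1.5) = 11.0 m

Phase 3 (accelerating): v₀ = 7.00 m/s, a = 2.2 m/s².
v = v₀ + at = 7.00 + (2.2)(12) = 33.4 m/s
Δx = v₀t + ½at² = 7.00·12 + 0.5·2.2·12² = 242 m
Total time = 0.517 + 2.00 + 12.0 = 14.5 s

14.5 s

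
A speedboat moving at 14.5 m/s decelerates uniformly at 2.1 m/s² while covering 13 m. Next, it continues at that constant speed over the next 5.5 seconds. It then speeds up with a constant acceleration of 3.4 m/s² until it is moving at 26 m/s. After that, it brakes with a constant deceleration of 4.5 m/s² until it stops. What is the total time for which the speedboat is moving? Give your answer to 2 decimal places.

Phase 1 (decelerating): v₀ = 14.5 m/s, a = -2.1 m/s².
v² = v₀² + 2aΔx = 14.5² + 2·-2.1·13 = 156 → v = 12.5 m/s
t = (v − v₀)/a = (12.5 − 14.5)/-2.1 = 0.964 s

Phase 2 (constant speed): v₀ = 12.5 m/s, a = 0 m/s².
v = v₀ + at = 12.5 + (0)(5.5) = 12.5 m/s
Δx = v₀t + ½at² = 12.5·5.5 + 0.5·0·5.5² = 68.6 m

Phase 3 (accelerating): v₀ = 12.5 m/s, a = 3.4 m/s².
v = v₀ + at → t = (26 − 12.5) / 3.4 = 3.98 s
v² = v₀² + 2aΔx → Δx = (26² − 12.5²)/(2·3.4) = 76.5 m

Phase 4 (decelerating): v₀ = 26.0 m/s, a = -4.5 m/s².
v = v₀ + at → t = (0 − 26.0) / -4.5 = 5.78 s
v² = v₀² + 2aΔx → Δx = (0² − 26.0²)/(2·-4.5) = 75.1 m
Total time = 0.964 + 5.50 + 3.98 + 5.78 = 16.2 s

16.22 s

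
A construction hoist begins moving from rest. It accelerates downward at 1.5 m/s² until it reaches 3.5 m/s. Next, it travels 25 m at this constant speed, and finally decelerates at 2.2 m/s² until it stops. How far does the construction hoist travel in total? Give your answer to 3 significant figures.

Phase 1 (accelerating): v₀ = 0 m/s, a = 1.5 m/s².
v = v₀ + at → t = (3.5 − 0) / 1.5 = 2.33 s
v² = v₀² + 2aΔx → Δx = (3.5² − 0²)/(2·1.5) = 4.08 m

Phase 2 (constant speed): v₀ = 3.50 m/s, a = 0 m/s².
Constant speed: t = d/v = 25/3.50 = 7.14 s

Phase 3 (decelerating): v₀ = 3.50 m/s, a = -2.2 m/s².
v = v₀ + at → t = (0 − 3.50) / -2.2 = 1.59 s
v² = v₀² + 2aΔx → Δx = (0² − 3.50²)/(2·-2.2) = 2.78 m
Total distance = 4.08 + 25.0 + 2.78 = 31.9 m

31.9 m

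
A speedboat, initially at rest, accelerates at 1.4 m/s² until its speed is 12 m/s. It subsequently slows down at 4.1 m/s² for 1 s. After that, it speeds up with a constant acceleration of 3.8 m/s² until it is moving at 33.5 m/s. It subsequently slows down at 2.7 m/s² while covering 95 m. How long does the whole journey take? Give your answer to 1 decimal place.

19.6 s

Phase 1 (accelerating): v₀ = 0 m/s, a = 1.4 m/s².
v = v₀ + at → t = (12 − 0) / 1.4 = 8.57 s
v² = v₀² + 2aΔx → Δx = (12² − 0²)/(2·1.4) = 51.4 m

Phase 2 (decelerating): v₀ = 12.0 m/s, a = -4.1 m/s².
v = v₀ + at = 12.0 + (-4.1)(1) = 7.90 m/s
Δx = v₀t + ½at² = 12.0·1 + 0.5·-4.1·1² = 9.95 m

Phase 3 (accelerating): v₀ = 7.90 m/s, a = 3.8 m/s².
v = v₀ + at → t = (33.5 − 7.90) / 3.8 = 6.74 s
v² = v₀² + 2aΔx → Δx = (33.5² − 7.90²)/(2·3.8) = 139 m

Phase 4 (decelerating): v₀ = 33.5 m/s, a = -2.7 m/s².
v² = v₀² + 2aΔx = 33.5² + 2·-2.7·95 = 609 → v = 24.7 m/s
t = (v − v₀)/a = (24.7 − 33.5)/-2.7 = 3.27 s
Total time = 8.57 + 1.00 + 6.74 + 3.27 = 19.6 s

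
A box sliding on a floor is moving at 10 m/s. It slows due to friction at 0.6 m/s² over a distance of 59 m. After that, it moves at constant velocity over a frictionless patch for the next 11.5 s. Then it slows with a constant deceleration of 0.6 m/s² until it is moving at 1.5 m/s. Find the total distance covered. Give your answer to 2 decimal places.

143.60 m

Phase 1 (decelerating): v₀ = 10.0 m/s, a = -0.6 m/s².
v² = v₀² + 2aΔx = 10.0² + 2·-0.6·59 = 29.2 → v = 5.40 m/s
t = (v − v₀)/a = (5.40 − 10.0)/-0.6 = 7.66 s

Phase 2 (constant speed): v₀ = 5.40 m/s, a = 0 m/s².
v = v₀ + at = 5.40 + (0)(11.5) = 5.40 m/s
Δx = v₀t + ½at² = 5.40·11.5 + 0.5·0·11.5² = 62.1 m

Phase 3 (decelerating): v₀ = 5.40 m/s, a = -0.6 m/s².
v = v₀ + at → t = (1.5 − 5.40) / -0.6 = 6.51 s
v² = v₀² + 2aΔx → Δx = (1.5² − 5.40²)/(2·-0.6) = 22.5 m
Total distance = 59.0 + 62.1 + 22.5 = 144 m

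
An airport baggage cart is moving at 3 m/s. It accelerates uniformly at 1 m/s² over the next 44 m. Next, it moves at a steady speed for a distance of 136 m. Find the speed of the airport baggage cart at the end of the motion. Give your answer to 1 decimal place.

Phase 1 (accelerating): v₀ = 3.00 m/s, a = 1 m/s².
v² = v₀² + 2aΔx = 3.00² + 2·1·44 = 97.0 → v = 9.85 m/s
t = (v − v₀)/a = (9.85 − 3.00)/1 = 6.85 s

Phase 2 (constant speed): v₀ = 9.85 m/s, a = 0 m/s².
Constant speed: t = d/v = 136/9.85 = 13.8 s
Final speed = 9.85 m/s

9.8 m/s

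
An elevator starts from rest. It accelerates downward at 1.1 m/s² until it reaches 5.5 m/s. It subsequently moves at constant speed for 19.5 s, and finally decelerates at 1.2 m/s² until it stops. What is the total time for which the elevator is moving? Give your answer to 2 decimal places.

29.08 s

Phase 1 (accelerating): v₀ = 0 m/s, a = 1.1 m/s².
v = v₀ + at → t = (5.5 − 0) / 1.1 = 5.00 s
v² = v₀² + 2aΔx → Δx = (5.5² − 0²)/(2·1.1) = 13.7 m

Phase 2 (constant speed): v₀ = 5.50 m/s, a = 0 m/s².
v = v₀ + at = 5.50 + (0)(19.5) = 5.50 m/s
Δx = v₀t + ½at² = 5.50·19.5 + 0.5·0·19.5² = 107 m

Phase 3 (decelerating): v₀ = 5.50 m/s, a = -1.2 m/s².
v = v₀ + at → t = (0 − 5.50) / -1.2 = 4.58 s
v² = v₀² + 2aΔx → Δx = (0² − 5.50²)/(2·-1.2) = 12.6 m
Total time = 5.00 + 19.5 + 4.58 = 29.1 s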